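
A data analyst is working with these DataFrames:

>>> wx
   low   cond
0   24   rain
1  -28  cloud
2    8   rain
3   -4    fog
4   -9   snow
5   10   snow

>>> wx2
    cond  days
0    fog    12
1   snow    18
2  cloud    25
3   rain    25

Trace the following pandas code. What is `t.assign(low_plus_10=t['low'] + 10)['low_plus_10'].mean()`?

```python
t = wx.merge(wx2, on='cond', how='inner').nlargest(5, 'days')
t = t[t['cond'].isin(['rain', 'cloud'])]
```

merge on 'cond' (how='inner') → 6 rows:
   low   cond  days
0   24   rain    25
1  -28  cloud    25
2    8   rain    25
3   -4    fog    12
4   -9   snow    18
5   10   snow    18
take 5 rows with largest days:
   low   cond  days
0   24   rain    25
1  -28  cloud    25
2    8   rain    25
4   -9   snow    18
5   10   snow    18
filter rows where cond in ['rain', 'cloud']:
   low   cond  days
0   24   rain    25
1  -28  cloud    25
2    8   rain    25
add column low_plus_10 = t['low'] + 10:
   low   cond  days  low_plus_10
0   24   rain    25           34
1  -28  cloud    25          -18
2    8   rain    25           18

11.3333333333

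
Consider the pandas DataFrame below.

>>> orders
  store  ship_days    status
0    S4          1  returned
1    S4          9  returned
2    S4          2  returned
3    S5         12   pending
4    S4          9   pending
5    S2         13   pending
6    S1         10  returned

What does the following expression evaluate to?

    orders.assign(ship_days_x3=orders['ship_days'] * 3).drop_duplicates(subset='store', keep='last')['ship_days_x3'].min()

add column ship_days_x3 = orders['ship_days'] * 3:
  store  ship_days    status  ship_days_x3
0    S4          1  returned             3
1    S4          9  returned            27
2    S4          2  returned             6
3    S5         12   pending            36
4    S4          9   pending            27
5    S2         13   pending            39
6    S1         10  returned            30
drop duplicate store (keep=last):
  store  ship_days    status  ship_days_x3
3    S5         12   pending            36
4    S4          9   pending            27
5    S2         13   pending            39
6    S1         10  returned            30

27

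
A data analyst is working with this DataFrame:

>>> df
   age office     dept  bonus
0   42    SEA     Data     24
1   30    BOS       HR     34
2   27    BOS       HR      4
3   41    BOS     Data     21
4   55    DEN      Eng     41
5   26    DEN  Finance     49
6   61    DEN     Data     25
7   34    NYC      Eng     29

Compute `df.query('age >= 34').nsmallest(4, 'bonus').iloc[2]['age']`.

filter rows where age >= 34:
   age office  dept  bonus
0   42    SEA  Data     24
3   41    BOS  Data     21
4   55    DEN   Eng     41
6   61    DEN  Data     25
7   34    NYC   Eng     29
take 4 rows with smallest bonus:
   age office  dept  bonus
3   41    BOS  Data     21
0   42    SEA  Data     24
6   61    DEN  Data     25
7   34    NYC   Eng     29

61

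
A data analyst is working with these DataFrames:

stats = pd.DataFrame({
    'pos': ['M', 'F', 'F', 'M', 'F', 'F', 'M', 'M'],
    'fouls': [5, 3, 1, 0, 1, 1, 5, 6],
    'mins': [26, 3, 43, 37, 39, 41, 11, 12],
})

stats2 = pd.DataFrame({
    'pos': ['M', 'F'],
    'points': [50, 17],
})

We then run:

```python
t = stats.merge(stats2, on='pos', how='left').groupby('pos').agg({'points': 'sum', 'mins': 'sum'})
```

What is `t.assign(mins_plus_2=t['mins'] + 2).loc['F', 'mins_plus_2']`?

128

merge on 'pos' (how='left') → 8 rows:
  pos  fouls  mins  points
0   M      5    26      50
1   F      3     3      17
2   F      1    43      17
3   M      0    37      50
4   F      1    39      17
5   F      1    41      17
6   M      5    11      50
7   M      6    12      50
group by pos: sum(points), sum(mins):
     points  mins
pos              
F        68   126
M       200    86
add column mins_plus_2 = t['mins'] + 2:
     points  mins  mins_plus_2
pos                           
F        68   126          128
M       200    86           88
value at row 'F', column 'mins_plus_2' → 128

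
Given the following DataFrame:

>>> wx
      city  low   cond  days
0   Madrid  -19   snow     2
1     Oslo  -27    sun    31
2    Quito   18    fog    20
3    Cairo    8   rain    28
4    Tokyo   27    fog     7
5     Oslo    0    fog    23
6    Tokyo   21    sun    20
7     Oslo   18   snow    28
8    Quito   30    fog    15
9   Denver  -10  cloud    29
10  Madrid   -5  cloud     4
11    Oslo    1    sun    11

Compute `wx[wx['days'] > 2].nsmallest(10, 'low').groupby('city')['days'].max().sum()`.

132

filter rows where days > 2:
      city  low   cond  days
1     Oslo  -27    sun    31
2    Quito   18    fog    20
3    Cairo    8   rain    28
4    Tokyo   27    fog     7
5     Oslo    0    fog    23
6    Tokyo   21    sun    20
7     Oslo   18   snow    28
8    Quito   30    fog    15
9   Denver  -10  cloud    29
10  Madrid   -5  cloud     4
11    Oslo    1    sun    11
take 10 rows with smallest low:
      city  low   cond  days
1     Oslo  -27    sun    31
9   Denver  -10  cloud    29
10  Madrid   -5  cloud     4
5     Oslo    0    fog    23
11    Oslo    1    sun    11
3    Cairo    8   rain    28
2    Quito   18    fog    20
7     Oslo   18   snow    28
6    Tokyo   21    sun    20
4    Tokyo   27    fog     7
group by city, max of days:
city
Cairo     28
Denver    29
Madrid     4
Oslo      31
Quito     20
Tokyo     20
Name: days, dtype: int64
The sum of the resulting series is 132.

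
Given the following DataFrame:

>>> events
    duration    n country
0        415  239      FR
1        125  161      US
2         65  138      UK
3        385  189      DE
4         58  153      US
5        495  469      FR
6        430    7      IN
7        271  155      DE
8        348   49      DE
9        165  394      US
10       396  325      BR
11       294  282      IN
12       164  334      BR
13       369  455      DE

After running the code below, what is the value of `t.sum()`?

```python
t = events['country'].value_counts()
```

14

value_counts of country:
country
DE    4
US    3
FR    2
IN    2
BR    2
UK    1
Name: count, dtype: int64
Hence 14.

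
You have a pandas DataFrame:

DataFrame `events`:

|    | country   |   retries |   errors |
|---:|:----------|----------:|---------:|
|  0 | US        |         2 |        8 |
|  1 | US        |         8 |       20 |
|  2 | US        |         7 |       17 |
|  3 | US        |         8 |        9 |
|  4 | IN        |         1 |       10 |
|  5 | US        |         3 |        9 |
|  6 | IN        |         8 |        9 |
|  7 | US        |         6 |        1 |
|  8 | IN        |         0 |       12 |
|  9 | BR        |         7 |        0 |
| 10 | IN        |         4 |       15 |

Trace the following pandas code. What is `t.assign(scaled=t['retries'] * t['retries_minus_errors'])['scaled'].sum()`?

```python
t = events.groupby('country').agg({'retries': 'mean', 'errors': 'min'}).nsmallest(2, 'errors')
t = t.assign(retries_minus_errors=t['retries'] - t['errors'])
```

group by country: mean(retries), min(errors):
          retries  errors
country                  
BR       7.000000       0
IN       3.250000       9
US       5.666667       1
take 2 rows with smallest errors:
          retries  errors
country                  
BR       7.000000       0
US       5.666667       1
add column retries_minus_errors = t['retries'] - t['errors']:
          retries  errors  retries_minus_errors
country                                        
BR       7.000000       0              7.000000
US       5.666667       1              4.666667
add column scaled = t['retries'] * t['retries_minus_errors']:
          retries  errors  retries_minus_errors     scaled
country                                                   
BR       7.000000       0              7.000000  49.000000
US       5.666667       1              4.666667  26.444444
Taking the sum of column 'scaled' gives 75.4444444444.

75.4444444444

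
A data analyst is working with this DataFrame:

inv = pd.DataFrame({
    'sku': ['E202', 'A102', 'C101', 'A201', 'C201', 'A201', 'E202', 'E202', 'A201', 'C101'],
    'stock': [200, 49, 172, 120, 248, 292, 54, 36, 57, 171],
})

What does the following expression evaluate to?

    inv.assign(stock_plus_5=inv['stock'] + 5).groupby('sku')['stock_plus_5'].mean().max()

253.0

add column stock_plus_5 = inv['stock'] + 5:
    sku  stock  stock_plus_5
0  E202    200           205
1  A102     49            54
2  C101    172           177
3  A201    120           125
4  C201    248           253
5  A201    292           297
6  E202     54            59
7  E202     36            41
8  A201     57            62
9  C101    171           176
group by sku, mean of stock_plus_5:
sku
A102     54.000000
A201    161.333333
C101    176.500000
C201    253.000000
E202    101.666667
Name: stock_plus_5, dtype: float64
So max() = 253.0.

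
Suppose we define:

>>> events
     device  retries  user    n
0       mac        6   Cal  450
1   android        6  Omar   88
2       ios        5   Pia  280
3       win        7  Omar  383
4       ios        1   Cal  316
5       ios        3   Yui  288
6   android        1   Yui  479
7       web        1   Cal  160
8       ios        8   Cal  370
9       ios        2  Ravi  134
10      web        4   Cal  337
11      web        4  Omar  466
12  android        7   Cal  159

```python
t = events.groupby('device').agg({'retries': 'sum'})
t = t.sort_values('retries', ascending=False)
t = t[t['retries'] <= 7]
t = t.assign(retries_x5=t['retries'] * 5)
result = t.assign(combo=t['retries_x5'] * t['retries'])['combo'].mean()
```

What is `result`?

212.5

group by device, sum of retries:
         retries
device          
android       14
ios           19
mac            6
web            9
win            7
sort by retries descending:
         retries
device          
ios           19
android       14
web            9
win            7
mac            6
filter rows where retries <= 7:
        retries
device         
win           7
mac           6
add column retries_x5 = t['retries'] * 5:
        retries  retries_x5
device                     
win           7          35
mac           6          30
add column combo = t['retries_x5'] * t['retries']:
        retries  retries_x5  combo
device                            
win           7          35    245
mac           6          30    180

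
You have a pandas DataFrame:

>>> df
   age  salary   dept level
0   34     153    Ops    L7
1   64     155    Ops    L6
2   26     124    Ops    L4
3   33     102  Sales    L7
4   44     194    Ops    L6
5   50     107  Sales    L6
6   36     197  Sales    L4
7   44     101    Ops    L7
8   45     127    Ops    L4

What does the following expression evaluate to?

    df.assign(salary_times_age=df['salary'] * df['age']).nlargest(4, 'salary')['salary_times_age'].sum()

30750

add column salary_times_age = df['salary'] * df['age']:
   age  salary   dept level  salary_times_age
0   34     153    Ops    L7              5202
1   64     155    Ops    L6              9920
2   26     124    Ops    L4              3224
3   33     102  Sales    L7              3366
4   44     194    Ops    L6              8536
5   50     107  Sales    L6              5350
6   36     197  Sales    L4              7092
7   44     101    Ops    L7              4444
8   45     127    Ops    L4              5715
take 4 rows with largest salary:
   age  salary   dept level  salary_times_age
6   36     197  Sales    L4              7092
4   44     194    Ops    L6              8536
1   64     155    Ops    L6              9920
0   34     153    Ops    L7              5202
sum of column 'salary_times_age' → 30750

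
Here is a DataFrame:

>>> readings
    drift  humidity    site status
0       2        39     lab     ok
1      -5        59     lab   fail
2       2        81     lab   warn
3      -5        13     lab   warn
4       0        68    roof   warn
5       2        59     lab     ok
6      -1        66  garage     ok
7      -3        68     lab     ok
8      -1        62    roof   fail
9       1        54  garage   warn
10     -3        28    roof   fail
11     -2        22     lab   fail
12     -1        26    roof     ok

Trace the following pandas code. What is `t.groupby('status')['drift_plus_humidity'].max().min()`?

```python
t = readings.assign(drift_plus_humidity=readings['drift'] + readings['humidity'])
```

61

add column drift_plus_humidity = readings['drift'] + readings['humidity']:
    drift  humidity    site status  drift_plus_humidity
0       2        39     lab     ok                   41
1      -5        59     lab   fail                   54
2       2        81     lab   warn                   83
3      -5        13     lab   warn                    8
4       0        68    roof   warn                   68
5       2        59     lab     ok                   61
6      -1        66  garage     ok                   65
7      -3        68     lab     ok                   65
8      -1        62    roof   fail                   61
9       1        54  garage   warn                   55
10     -3        28    roof   fail                   25
11     -2        22     lab   fail                   20
12     -1        26    roof     ok                   25
group by status, max of drift_plus_humidity:
status
fail    61
ok      65
warn    83
Name: drift_plus_humidity, dtype: int64
So min() = 61.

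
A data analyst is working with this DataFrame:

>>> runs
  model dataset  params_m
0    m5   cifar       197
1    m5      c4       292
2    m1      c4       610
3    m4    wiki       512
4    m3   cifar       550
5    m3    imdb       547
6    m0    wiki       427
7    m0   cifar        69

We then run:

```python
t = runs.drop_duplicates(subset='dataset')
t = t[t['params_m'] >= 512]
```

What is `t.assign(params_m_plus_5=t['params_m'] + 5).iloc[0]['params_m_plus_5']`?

517

drop duplicate dataset (keep=first):
  model dataset  params_m
0    m5   cifar       197
1    m5      c4       292
3    m4    wiki       512
5    m3    imdb       547
filter rows where params_m >= 512:
  model dataset  params_m
3    m4    wiki       512
5    m3    imdb       547
add column params_m_plus_5 = t['params_m'] + 5:
  model dataset  params_m  params_m_plus_5
3    m4    wiki       512              517
5    m3    imdb       547              552
value at position 0, column 'params_m_plus_5' → 517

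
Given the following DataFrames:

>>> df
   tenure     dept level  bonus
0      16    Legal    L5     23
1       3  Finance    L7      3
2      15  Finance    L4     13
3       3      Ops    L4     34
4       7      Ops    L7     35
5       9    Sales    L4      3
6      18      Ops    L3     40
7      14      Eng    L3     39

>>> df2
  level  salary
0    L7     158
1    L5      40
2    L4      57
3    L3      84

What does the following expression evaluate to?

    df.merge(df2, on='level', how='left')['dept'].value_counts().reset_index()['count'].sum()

merge on 'level' (how='left') → 8 rows:
   tenure     dept level  bonus  salary
0      16    Legal    L5     23      40
1       3  Finance    L7      3     158
2      15  Finance    L4     13      57
3       3      Ops    L4     34      57
4       7      Ops    L7     35     158
5       9    Sales    L4      3      57
6      18      Ops    L3     40      84
7      14      Eng    L3     39      84
value_counts of dept:
dept
Ops        3
Finance    2
Legal      1
Sales      1
Eng        1
Name: count, dtype: int64
reset_index():
      dept  count
0      Ops      3
1  Finance      2
2    Legal      1
3    Sales      1
4      Eng      1
Finally, sum of column 'count' = 8.

8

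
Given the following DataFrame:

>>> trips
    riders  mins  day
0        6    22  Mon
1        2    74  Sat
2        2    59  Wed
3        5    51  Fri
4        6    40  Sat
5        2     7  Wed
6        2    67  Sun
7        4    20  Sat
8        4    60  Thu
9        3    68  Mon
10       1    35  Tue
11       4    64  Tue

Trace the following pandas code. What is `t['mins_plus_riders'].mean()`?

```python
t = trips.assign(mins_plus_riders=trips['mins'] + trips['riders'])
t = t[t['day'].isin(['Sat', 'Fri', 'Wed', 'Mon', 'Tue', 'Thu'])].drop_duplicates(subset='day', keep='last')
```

48.6666666667

add column mins_plus_riders = trips['mins'] + trips['riders']:
    riders  mins  day  mins_plus_riders
0        6    22  Mon                28
1        2    74  Sat                76
2        2    59  Wed                61
3        5    51  Fri                56
4        6    40  Sat                46
5        2     7  Wed                 9
6        2    67  Sun                69
7        4    20  Sat                24
8        4    60  Thu                64
9        3    68  Mon                71
10       1    35  Tue                36
11       4    64  Tue                68
filter rows where day in ['Sat', 'Fri', 'Wed', 'Mon', 'Tue', 'Thu']:
    riders  mins  day  mins_plus_riders
0        6    22  Mon                28
1        2    74  Sat                76
2        2    59  Wed                61
3        5    51  Fri                56
4        6    40  Sat                46
5        2     7  Wed                 9
7        4    20  Sat                24
8        4    60  Thu                64
9        3    68  Mon                71
10       1    35  Tue                36
11       4    64  Tue                68
drop duplicate day (keep=last):
    riders  mins  day  mins_plus_riders
3        5    51  Fri                56
5        2     7  Wed                 9
7        4    20  Sat                24
8        4    60  Thu                64
9        3    68  Mon                71
11       4    64  Tue                68
mean of column 'mins_plus_riders' → 48.6666666667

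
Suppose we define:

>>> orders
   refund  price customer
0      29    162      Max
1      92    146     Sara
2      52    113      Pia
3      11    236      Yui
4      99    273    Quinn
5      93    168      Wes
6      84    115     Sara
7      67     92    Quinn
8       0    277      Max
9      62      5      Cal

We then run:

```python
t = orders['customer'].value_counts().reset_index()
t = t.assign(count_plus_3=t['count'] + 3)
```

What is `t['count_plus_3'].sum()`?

value_counts of customer:
customer
Max      2
Sara     2
Quinn    2
Pia      1
Yui      1
Wes      1
Cal      1
Name: count, dtype: int64
reset_index():
  customer  count
0      Max      2
1     Sara      2
2    Quinn      2
3      Pia      1
4      Yui      1
5      Wes      1
6      Cal      1
add column count_plus_3 = t['count'] + 3:
  customer  count  count_plus_3
0      Max      2             5
1     Sara      2             5
2    Quinn      2             5
3      Pia      1             4
4      Yui      1             4
5      Wes      1             4
6      Cal      1             4
So sum() = 31.

31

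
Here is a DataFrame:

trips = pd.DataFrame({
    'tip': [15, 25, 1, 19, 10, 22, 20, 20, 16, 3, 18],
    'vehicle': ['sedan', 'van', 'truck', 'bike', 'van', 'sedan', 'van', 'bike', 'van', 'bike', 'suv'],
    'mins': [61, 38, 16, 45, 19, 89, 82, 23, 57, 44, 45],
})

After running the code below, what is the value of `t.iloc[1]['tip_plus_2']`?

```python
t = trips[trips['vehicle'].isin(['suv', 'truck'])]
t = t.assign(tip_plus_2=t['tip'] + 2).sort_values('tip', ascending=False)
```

filter rows where vehicle in ['suv', 'truck']:
    tip vehicle  mins
2     1   truck    16
10   18     suv    45
add column tip_plus_2 = t['tip'] + 2:
    tip vehicle  mins  tip_plus_2
2     1   truck    16           3
10   18     suv    45          20
sort by tip descending:
    tip vehicle  mins  tip_plus_2
10   18     suv    45          20
2     1   truck    16           3

3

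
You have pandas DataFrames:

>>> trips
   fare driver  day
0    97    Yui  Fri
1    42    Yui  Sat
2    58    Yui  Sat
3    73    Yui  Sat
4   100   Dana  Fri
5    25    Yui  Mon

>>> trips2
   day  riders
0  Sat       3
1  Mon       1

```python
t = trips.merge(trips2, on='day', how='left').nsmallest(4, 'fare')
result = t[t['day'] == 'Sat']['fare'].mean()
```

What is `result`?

57.6666666667

merge on 'day' (how='left') → 6 rows:
   fare driver  day  riders
0    97    Yui  Fri     NaN
1    42    Yui  Sat     3.0
2    58    Yui  Sat     3.0
3    73    Yui  Sat     3.0
4   100   Dana  Fri     NaN
5    25    Yui  Mon     1.0
take 4 rows with smallest fare:
   fare driver  day  riders
5    25    Yui  Mon     1.0
1    42    Yui  Sat     3.0
2    58    Yui  Sat     3.0
3    73    Yui  Sat     3.0
filter rows where day == 'Sat':
   fare driver  day  riders
1    42    Yui  Sat     3.0
2    58    Yui  Sat     3.0
3    73    Yui  Sat     3.0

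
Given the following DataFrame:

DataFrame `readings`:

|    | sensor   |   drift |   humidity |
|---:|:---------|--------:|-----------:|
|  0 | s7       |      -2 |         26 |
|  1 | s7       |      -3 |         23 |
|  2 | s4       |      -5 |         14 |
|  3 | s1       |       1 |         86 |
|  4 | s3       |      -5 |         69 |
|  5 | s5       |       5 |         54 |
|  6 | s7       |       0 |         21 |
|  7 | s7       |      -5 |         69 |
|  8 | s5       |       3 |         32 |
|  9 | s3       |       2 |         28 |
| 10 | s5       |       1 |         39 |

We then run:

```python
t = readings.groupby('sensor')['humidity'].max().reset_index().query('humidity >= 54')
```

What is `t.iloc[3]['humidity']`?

69

group by sensor, max of humidity:
sensor
s1    86
s3    69
s4    14
s5    54
s7    69
Name: humidity, dtype: int64
reset_index():
  sensor  humidity
0     s1        86
1     s3        69
2     s4        14
3     s5        54
4     s7        69
filter rows where humidity >= 54:
  sensor  humidity
0     s1        86
1     s3        69
3     s5        54
4     s7        69
value at position 3, column 'humidity' → 69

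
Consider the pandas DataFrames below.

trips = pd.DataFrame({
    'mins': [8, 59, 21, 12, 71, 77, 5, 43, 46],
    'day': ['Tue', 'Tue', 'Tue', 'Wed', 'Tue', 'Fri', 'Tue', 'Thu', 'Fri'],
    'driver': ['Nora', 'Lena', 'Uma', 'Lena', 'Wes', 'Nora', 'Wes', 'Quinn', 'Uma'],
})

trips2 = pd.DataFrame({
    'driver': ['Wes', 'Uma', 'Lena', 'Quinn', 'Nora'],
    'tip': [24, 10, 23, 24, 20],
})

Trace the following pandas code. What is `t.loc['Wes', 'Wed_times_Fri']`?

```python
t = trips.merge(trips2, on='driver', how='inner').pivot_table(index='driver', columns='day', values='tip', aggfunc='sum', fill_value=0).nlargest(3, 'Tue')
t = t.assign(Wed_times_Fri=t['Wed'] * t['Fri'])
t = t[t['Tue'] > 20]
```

merge on 'driver' (how='inner') → 9 rows:
   mins  day driver  tip
0     8  Tue   Nora   20
1    59  Tue   Lena   23
2    21  Tue    Uma   10
3    12  Wed   Lena   23
4    71  Tue    Wes   24
5    77  Fri   Nora   20
6     5  Tue    Wes   24
7    43  Thu  Quinn   24
8    46  Fri    Uma   10
pivot: rows=driver, cols=day, sum(tip):
day     Fri  Thu  Tue  Wed
driver                    
Lena      0    0   23   23
Nora     20    0   20    0
Quinn     0   24    0    0
Uma      10    0   10    0
Wes       0    0   48    0
take 3 rows with largest Tue:
day     Fri  Thu  Tue  Wed
driver                    
Wes       0    0   48    0
Lena      0    0   23   23
Nora     20    0   20    0
add column Wed_times_Fri = t['Wed'] * t['Fri']:
day     Fri  Thu  Tue  Wed  Wed_times_Fri
driver                                   
Wes       0    0   48    0              0
Lena      0    0   23   23              0
Nora     20    0   20    0              0
filter rows where Tue > 20:
day     Fri  Thu  Tue  Wed  Wed_times_Fri
driver                                   
Wes       0    0   48    0              0
Lena      0    0   23   23              0

0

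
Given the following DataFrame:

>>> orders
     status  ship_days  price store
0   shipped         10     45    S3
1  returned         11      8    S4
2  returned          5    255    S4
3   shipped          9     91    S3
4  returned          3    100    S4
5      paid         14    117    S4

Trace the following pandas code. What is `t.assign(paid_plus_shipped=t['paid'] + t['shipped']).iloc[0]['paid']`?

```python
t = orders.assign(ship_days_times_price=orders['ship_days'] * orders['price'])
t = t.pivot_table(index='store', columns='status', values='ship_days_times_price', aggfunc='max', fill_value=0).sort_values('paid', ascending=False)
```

1638

add column ship_days_times_price = orders['ship_days'] * orders['price']:
     status  ship_days  price store  ship_days_times_price
0   shipped         10     45    S3                    450
1  returned         11      8    S4                     88
2  returned          5    255    S4                   1275
3   shipped          9     91    S3                    819
4  returned          3    100    S4                    300
5      paid         14    117    S4                   1638
pivot: rows=store, cols=status, max(ship_days_times_price):
status  paid  returned  shipped
store                          
S3         0         0      819
S4      1638      1275        0
sort by paid descending:
status  paid  returned  shipped
store                          
S4      1638      1275        0
S3         0         0      819
add column paid_plus_shipped = t['paid'] + t['shipped']:
status  paid  returned  shipped  paid_plus_shipped
store                                             
S4      1638      1275        0               1638
S3         0         0      819                819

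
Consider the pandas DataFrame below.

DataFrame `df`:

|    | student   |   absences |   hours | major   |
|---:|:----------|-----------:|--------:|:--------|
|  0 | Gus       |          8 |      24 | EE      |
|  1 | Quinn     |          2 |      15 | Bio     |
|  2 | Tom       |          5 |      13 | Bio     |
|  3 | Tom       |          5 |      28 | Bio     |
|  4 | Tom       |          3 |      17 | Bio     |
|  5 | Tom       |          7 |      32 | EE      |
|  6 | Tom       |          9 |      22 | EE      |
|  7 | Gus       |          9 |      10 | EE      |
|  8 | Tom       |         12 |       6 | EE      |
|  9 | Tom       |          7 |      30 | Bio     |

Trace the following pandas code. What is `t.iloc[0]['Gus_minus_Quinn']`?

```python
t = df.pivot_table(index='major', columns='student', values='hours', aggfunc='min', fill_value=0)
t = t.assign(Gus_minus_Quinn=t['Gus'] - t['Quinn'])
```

-15

pivot: rows=major, cols=student, min(hours):
student  Gus  Quinn  Tom
major                   
Bio        0     15   13
EE        10      0    6
add column Gus_minus_Quinn = t['Gus'] - t['Quinn']:
student  Gus  Quinn  Tom  Gus_minus_Quinn
major                                    
Bio        0     15   13              -15
EE        10      0    6               10
Hence -15.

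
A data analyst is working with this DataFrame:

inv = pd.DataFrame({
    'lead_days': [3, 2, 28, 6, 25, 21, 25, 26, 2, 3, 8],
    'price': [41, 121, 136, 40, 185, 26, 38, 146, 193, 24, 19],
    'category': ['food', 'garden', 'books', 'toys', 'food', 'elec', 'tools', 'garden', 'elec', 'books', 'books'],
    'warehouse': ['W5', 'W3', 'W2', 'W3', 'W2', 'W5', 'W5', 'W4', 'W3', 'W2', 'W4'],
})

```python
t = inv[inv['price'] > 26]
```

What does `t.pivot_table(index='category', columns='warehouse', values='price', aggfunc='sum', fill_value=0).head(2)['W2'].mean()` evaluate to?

filter rows where price > 26:
   lead_days  price category warehouse
0          3     41     food        W5
1          2    121   garden        W3
2         28    136    books        W2
3          6     40     toys        W3
4         25    185     food        W2
6         25     38    tools        W5
7         26    146   garden        W4
8          2    193     elec        W3
pivot: rows=category, cols=warehouse, sum(price):
warehouse   W2   W3   W4  W5
category                    
books      136    0    0   0
elec         0  193    0   0
food       185    0    0  41
garden       0  121  146   0
tools        0    0    0  38
toys         0   40    0   0
take first 2 rows:
warehouse   W2   W3  W4  W5
category                   
books      136    0   0   0
elec         0  193   0   0
Reading off the mean of column 'W2', we get 68.0.

68.0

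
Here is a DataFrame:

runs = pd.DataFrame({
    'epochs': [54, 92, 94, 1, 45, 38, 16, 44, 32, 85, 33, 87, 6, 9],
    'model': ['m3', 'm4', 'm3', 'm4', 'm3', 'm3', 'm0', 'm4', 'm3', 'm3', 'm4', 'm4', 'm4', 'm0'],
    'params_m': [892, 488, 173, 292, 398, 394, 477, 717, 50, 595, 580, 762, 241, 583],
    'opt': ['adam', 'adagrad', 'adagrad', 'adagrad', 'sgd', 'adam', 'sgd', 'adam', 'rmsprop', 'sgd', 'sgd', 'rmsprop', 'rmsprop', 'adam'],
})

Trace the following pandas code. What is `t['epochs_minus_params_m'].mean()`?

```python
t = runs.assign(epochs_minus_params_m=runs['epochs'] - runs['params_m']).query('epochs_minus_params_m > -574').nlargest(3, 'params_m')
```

-484.333333333

add column epochs_minus_params_m = runs['epochs'] - runs['params_m']:
    epochs model  params_m      opt  epochs_minus_params_m
0       54    m3       892     adam                   -838
1       92    m4       488  adagrad                   -396
2       94    m3       173  adagrad                    -79
3        1    m4       292  adagrad                   -291
4       45    m3       398      sgd                   -353
5       38    m3       394     adam                   -356
6       16    m0       477      sgd                   -461
7       44    m4       717     adam                   -673
8       32    m3        50  rmsprop                    -18
9       85    m3       595      sgd                   -510
10      33    m4       580      sgd                   -547
11      87    m4       762  rmsprop                   -675
12       6    m4       241  rmsprop                   -235
13       9    m0       583     adam                   -574
filter rows where epochs_minus_params_m > -574:
    epochs model  params_m      opt  epochs_minus_params_m
1       92    m4       488  adagrad                   -396
2       94    m3       173  adagrad                    -79
3        1    m4       292  adagrad                   -291
4       45    m3       398      sgd                   -353
5       38    m3       394     adam                   -356
6       16    m0       477      sgd                   -461
8       32    m3        50  rmsprop                    -18
9       85    m3       595      sgd                   -510
10      33    m4       580      sgd                   -547
12       6    m4       241  rmsprop                   -235
take 3 rows with largest params_m:
    epochs model  params_m      opt  epochs_minus_params_m
9       85    m3       595      sgd                   -510
10      33    m4       580      sgd                   -547
1       92    m4       488  adagrad                   -396
Finally, mean of column 'epochs_minus_params_m' = -484.333333333.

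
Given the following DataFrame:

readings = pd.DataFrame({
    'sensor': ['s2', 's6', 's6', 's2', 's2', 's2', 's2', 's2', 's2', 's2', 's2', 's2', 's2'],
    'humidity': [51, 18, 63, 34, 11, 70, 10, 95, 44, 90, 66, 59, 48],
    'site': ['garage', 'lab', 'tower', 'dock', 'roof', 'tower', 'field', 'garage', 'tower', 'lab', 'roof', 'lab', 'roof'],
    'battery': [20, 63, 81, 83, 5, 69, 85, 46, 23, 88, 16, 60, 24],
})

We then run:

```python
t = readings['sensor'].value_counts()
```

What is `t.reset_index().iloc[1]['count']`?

2

value_counts of sensor:
sensor
s2    11
s6     2
Name: count, dtype: int64
reset_index():
  sensor  count
0     s2     11
1     s6      2
Then the value at position 1, column 'count': 2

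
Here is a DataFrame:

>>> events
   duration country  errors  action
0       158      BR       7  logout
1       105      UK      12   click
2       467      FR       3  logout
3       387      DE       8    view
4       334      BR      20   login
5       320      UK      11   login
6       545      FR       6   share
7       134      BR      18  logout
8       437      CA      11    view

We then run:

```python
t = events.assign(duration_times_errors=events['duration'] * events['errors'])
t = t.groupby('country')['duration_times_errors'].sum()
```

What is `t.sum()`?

27552

add column duration_times_errors = events['duration'] * events['errors']:
   duration country  errors  action  duration_times_errors
0       158      BR       7  logout                   1106
1       105      UK      12   click                   1260
2       467      FR       3  logout                   1401
3       387      DE       8    view                   3096
4       334      BR      20   login                   6680
5       320      UK      11   login                   3520
6       545      FR       6   share                   3270
7       134      BR      18  logout                   2412
8       437      CA      11    view                   4807
group by country, sum of duration_times_errors:
country
BR    10198
CA     4807
DE     3096
FR     4671
UK     4780
Name: duration_times_errors, dtype: int64
So sum() = 27552.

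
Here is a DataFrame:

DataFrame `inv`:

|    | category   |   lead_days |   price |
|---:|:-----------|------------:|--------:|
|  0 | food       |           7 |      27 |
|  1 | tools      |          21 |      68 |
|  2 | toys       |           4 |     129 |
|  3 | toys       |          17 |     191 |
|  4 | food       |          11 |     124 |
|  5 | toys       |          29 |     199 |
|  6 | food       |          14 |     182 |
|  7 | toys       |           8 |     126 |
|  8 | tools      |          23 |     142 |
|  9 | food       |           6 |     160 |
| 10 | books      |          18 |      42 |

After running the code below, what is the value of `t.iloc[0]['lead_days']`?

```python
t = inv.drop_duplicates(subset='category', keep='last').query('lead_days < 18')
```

drop duplicate category (keep=last):
   category  lead_days  price
7      toys          8    126
8     tools         23    142
9      food          6    160
10    books         18     42
filter rows where lead_days < 18:
  category  lead_days  price
7     toys          8    126
9     food          6    160
Reading off the value at position 0, column 'lead_days', we get 8.

8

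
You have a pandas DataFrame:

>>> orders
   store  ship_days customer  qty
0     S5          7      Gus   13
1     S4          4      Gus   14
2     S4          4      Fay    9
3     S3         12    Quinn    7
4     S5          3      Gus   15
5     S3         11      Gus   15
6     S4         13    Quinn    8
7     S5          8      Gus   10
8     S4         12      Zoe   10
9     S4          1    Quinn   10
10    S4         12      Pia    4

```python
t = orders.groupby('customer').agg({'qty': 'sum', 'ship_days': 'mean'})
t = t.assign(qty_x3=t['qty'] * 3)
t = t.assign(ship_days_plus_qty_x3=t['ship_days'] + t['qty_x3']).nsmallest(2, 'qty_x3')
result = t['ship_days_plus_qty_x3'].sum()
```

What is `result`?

group by customer: sum(qty), mean(ship_days):
          qty  ship_days
customer                
Fay         9   4.000000
Gus        67   6.600000
Pia         4  12.000000
Quinn      25   8.666667
Zoe        10  12.000000
add column qty_x3 = t['qty'] * 3:
          qty  ship_days  qty_x3
customer                        
Fay         9   4.000000      27
Gus        67   6.600000     201
Pia         4  12.000000      12
Quinn      25   8.666667      75
Zoe        10  12.000000      30
add column ship_days_plus_qty_x3 = t['ship_days'] + t['qty_x3']:
          qty  ship_days  qty_x3  ship_days_plus_qty_x3
customer                                               
Fay         9   4.000000      27              31.000000
Gus        67   6.600000     201             207.600000
Pia         4  12.000000      12              24.000000
Quinn      25   8.666667      75              83.666667
Zoe        10  12.000000      30              42.000000
take 2 rows with smallest qty_x3:
          qty  ship_days  qty_x3  ship_days_plus_qty_x3
customer                                               
Pia         4       12.0      12                   24.0
Fay         9        4.0      27                   31.0
The sum of column 'ship_days_plus_qty_x3' is 55.0.

55.0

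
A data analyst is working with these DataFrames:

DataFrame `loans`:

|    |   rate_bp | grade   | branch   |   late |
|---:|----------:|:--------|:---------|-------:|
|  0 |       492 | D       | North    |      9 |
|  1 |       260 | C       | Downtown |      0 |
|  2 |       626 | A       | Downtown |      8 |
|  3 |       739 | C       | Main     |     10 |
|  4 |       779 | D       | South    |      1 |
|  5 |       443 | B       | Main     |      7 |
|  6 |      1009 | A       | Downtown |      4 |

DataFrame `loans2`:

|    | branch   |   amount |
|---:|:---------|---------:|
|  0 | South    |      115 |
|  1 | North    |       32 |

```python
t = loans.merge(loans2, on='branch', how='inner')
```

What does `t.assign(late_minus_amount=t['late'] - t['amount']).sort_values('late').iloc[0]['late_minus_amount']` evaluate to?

-114

merge on 'branch' (how='inner') → 2 rows:
   rate_bp grade branch  late  amount
0      492     D  North     9      32
1      779     D  South     1     115
add column late_minus_amount = t['late'] - t['amount']:
   rate_bp grade branch  late  amount  late_minus_amount
0      492     D  North     9      32                -23
1      779     D  South     1     115               -114
sort by late:
   rate_bp grade branch  late  amount  late_minus_amount
1      779     D  South     1     115               -114
0      492     D  North     9      32                -23
The value at position 0, column 'late_minus_amount' is -114.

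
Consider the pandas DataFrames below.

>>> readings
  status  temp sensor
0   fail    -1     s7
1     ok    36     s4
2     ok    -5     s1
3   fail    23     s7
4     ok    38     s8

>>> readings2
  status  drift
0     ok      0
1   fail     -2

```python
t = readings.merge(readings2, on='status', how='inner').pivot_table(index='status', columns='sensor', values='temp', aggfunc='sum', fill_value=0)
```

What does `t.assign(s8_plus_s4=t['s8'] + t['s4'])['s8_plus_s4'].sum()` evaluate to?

merge on 'status' (how='inner') → 5 rows:
  status  temp sensor  drift
0   fail    -1     s7     -2
1     ok    36     s4      0
2     ok    -5     s1      0
3   fail    23     s7     -2
4     ok    38     s8      0
pivot: rows=status, cols=sensor, sum(temp):
sensor  s1  s4  s7  s8
status                
fail     0   0  22   0
ok      -5  36   0  38
add column s8_plus_s4 = t['s8'] + t['s4']:
sensor  s1  s4  s7  s8  s8_plus_s4
status                            
fail     0   0  22   0           0
ok      -5  36   0  38          74

74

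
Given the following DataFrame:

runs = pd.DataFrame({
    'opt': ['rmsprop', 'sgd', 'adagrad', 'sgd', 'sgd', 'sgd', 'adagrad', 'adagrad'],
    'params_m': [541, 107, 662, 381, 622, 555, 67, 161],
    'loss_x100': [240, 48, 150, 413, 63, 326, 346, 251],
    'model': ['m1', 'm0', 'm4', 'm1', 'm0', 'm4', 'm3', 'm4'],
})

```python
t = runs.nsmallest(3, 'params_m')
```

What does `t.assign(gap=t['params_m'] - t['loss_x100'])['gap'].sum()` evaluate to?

take 3 rows with smallest params_m:
       opt  params_m  loss_x100 model
6  adagrad        67        346    m3
1      sgd       107         48    m0
7  adagrad       161        251    m4
add column gap = t['params_m'] - t['loss_x100']:
       opt  params_m  loss_x100 model  gap
6  adagrad        67        346    m3 -279
1      sgd       107         48    m0   59
7  adagrad       161        251    m4  -90
So sum() = -310.

-310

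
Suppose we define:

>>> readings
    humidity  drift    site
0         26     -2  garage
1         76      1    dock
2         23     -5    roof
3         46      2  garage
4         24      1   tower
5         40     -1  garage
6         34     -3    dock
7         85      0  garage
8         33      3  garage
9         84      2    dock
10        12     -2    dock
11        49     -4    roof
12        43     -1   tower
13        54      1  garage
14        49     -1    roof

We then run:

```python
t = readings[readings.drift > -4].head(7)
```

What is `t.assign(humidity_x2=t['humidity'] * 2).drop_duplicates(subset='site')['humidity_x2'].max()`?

152

filter rows where drift > -4:
    humidity  drift    site
0         26     -2  garage
1         76      1    dock
3         46      2  garage
4         24      1   tower
5         40     -1  garage
6         34     -3    dock
7         85      0  garage
8         33      3  garage
9         84      2    dock
10        12     -2    dock
12        43     -1   tower
13        54      1  garage
14        49     -1    roof
take first 7 rows:
   humidity  drift    site
0        26     -2  garage
1        76      1    dock
3        46      2  garage
4        24      1   tower
5        40     -1  garage
6        34     -3    dock
7        85      0  garage
add column humidity_x2 = t['humidity'] * 2:
   humidity  drift    site  humidity_x2
0        26     -2  garage           52
1        76      1    dock          152
3        46      2  garage           92
4        24      1   tower           48
5        40     -1  garage           80
6        34     -3    dock           68
7        85      0  garage          170
drop duplicate site (keep=first):
   humidity  drift    site  humidity_x2
0        26     -2  garage           52
1        76      1    dock          152
4        24      1   tower           48
max of column 'humidity_x2' → 152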